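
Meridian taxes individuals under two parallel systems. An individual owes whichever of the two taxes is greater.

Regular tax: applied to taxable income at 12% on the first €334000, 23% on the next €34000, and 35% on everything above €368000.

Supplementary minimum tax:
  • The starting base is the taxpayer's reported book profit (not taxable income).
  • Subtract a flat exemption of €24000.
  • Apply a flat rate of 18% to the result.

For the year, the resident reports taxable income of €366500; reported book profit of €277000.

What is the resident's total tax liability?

€47555

Supplementary minimum tax:
  Base (reported book profit): €277000
  Less exemption €24000 → base €253000
  €253000 × 18% = €45540

Regular tax:
  €334000 × 12% = €40080
  €32500 × 23% = €7475
  → €47555

€47555 > €45540, so the regular tax governs.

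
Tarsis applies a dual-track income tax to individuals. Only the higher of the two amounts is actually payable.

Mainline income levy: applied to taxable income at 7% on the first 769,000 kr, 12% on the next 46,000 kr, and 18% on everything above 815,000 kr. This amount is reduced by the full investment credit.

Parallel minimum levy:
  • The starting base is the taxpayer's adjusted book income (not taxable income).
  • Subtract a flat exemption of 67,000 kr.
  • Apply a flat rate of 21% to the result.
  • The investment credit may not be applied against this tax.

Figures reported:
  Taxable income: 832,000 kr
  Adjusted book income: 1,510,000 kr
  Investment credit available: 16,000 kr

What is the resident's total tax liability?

303,030 kr

Parallel minimum levy:
  Base (adjusted book income): 1,510,000 kr
  Less exemption 67,000 kr → base 1,443,000 kr
  1,443,000 kr × 21% = 303,030 kr

Mainline income levy:
  769,000 kr × 7% = 53,830 kr
  46,000 kr × 12% = 5,520 kr
  17,000 kr × 18% = 3,060 kr
  → 62,410 kr
  Less investment credit 16,000 kr → 46,410 kr

303,030 kr > 46,410 kr, so the parallel minimum levy is the binding amount.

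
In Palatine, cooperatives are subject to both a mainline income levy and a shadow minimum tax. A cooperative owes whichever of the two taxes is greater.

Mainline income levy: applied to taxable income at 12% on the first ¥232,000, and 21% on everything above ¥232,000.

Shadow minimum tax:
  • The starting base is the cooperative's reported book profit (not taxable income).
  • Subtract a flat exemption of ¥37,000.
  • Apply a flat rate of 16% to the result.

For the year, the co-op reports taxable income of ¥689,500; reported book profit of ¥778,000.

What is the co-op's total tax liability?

Mainline income levy:
  ¥232,000 × 12% = ¥27,840
  ¥457,500 × 21% = ¥96,075
  → ¥123,915

Shadow minimum tax:
  Base (reported book profit): ¥778,000
  Less exemption ¥37,000 → base ¥741,000
  ¥741,000 × 16% = ¥118,560

¥123,915 > ¥118,560, so the mainline income levy governs.

¥123,915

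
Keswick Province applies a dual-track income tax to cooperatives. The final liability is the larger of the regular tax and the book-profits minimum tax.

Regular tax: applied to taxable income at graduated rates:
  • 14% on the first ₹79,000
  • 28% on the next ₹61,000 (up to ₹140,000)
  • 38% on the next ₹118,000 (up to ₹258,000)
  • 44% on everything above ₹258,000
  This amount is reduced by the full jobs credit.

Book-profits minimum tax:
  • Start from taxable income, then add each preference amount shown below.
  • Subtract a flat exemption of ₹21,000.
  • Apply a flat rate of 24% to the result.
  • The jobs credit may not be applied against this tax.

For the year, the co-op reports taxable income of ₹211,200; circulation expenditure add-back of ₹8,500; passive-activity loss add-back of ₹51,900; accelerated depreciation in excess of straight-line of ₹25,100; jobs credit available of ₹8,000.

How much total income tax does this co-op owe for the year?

₹66,168

Book-profits minimum tax:
  Adjusted income: ₹211,200 + ₹8,500 + ₹51,900 + ₹25,100 = ₹296,700
  Less exemption ₹21,000 → base ₹275,700
  ₹275,700 × 24% = ₹66,168

Regular tax:
  ₹79,000 × 14% = ₹11,060
  ₹61,000 × 28% = ₹17,080
  ₹71,200 × 38% = ₹27,056
  → ₹55,196
  Less jobs credit ₹8,000 → ₹47,196

₹66,168 > ₹47,196, so the book-profits minimum tax is the binding amount.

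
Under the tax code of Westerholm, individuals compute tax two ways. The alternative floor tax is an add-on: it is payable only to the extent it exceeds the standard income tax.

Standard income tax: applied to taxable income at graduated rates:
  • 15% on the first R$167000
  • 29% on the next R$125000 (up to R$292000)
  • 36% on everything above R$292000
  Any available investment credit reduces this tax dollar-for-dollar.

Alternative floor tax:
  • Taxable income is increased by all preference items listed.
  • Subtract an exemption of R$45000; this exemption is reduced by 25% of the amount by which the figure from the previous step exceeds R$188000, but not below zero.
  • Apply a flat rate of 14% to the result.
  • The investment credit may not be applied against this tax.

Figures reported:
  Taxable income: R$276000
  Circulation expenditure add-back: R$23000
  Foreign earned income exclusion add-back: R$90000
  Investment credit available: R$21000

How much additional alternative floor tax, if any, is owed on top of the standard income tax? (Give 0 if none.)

R$18800

Standard income tax:
  R$167000 × 15% = R$25050
  R$109000 × 29% = R$31610
  → R$56660
  Less investment credit R$21000 → R$35660

Alternative floor tax:
  Adjusted income: R$276000 + R$23000 + R$90000 = R$389000
  Exemption: 25% × (R$389000 − R$188000) = R$50250 ≥ R$45000, so the exemption is fully phased out
  Base: R$389000 − R$0 = R$389000
  R$389000 × 14% = R$54460

Excess of alternative floor tax over standard income tax: R$54460 − R$35660 = R$18800.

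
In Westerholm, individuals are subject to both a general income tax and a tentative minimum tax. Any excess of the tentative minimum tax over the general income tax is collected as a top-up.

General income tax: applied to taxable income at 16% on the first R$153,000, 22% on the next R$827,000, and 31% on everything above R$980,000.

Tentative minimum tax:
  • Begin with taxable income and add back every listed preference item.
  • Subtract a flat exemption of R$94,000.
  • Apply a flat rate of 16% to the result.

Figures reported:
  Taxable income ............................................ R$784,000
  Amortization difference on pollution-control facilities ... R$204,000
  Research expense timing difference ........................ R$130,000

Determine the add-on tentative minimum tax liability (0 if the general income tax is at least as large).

Tentative minimum tax:
  Adjusted income: R$784,000 + R$204,000 + R$130,000 = R$1,118,000
  Less exemption R$94,000 → base R$1,024,000
  R$1,024,000 × 16% = R$163,840

General income tax:
  R$153,000 × 16% = R$24,480
  R$631,000 × 22% = R$138,820
  → R$163,300

Excess of tentative minimum tax over general income tax: R$163,840 − R$163,300 = R$540.

R$540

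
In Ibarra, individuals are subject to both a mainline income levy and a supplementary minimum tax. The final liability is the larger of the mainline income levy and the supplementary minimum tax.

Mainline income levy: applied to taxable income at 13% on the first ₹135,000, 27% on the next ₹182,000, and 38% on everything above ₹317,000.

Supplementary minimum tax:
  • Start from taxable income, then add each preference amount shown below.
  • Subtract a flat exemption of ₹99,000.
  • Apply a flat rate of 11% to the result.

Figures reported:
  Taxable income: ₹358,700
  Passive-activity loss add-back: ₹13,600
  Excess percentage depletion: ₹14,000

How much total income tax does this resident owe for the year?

₹82,536

Mainline income levy:
  ₹135,000 × 13% = ₹17,550
  ₹182,000 × 27% = ₹49,140
  ₹41,700 × 38% = ₹15,846
  → ₹82,536

Supplementary minimum tax:
  Adjusted income: ₹358,700 + ₹13,600 + ₹14,000 = ₹386,300
  Less exemption ₹99,000 → base ₹287,300
  ₹287,300 × 11% = ₹31,603

₹82,536 > ₹31,603, so the mainline income levy governs.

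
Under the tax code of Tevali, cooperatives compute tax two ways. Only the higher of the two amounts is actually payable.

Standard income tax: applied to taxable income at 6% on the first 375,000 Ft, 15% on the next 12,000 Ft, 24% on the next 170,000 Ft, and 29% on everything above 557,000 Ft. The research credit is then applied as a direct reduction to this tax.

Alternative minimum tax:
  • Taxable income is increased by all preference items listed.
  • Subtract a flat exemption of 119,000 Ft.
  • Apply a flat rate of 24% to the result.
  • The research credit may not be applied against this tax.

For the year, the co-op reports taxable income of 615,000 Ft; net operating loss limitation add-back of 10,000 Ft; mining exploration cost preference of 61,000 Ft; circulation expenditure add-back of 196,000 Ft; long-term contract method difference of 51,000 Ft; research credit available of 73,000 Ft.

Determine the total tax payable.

Standard income tax:
  375,000 Ft × 6% = 22,500 Ft
  12,000 Ft × 15% = 1,800 Ft
  170,000 Ft × 24% = 40,800 Ft
  58,000 Ft × 29% = 16,820 Ft
  → 81,920 Ft
  Less research credit 73,000 Ft → 8,920 Ft

Alternative minimum tax:
  Adjusted income: 615,000 Ft + 10,000 Ft + 61,000 Ft + 196,000 Ft + 51,000 Ft = 933,000 Ft
  Less exemption 119,000 Ft → base 814,000 Ft
  814,000 Ft × 24% = 195,360 Ft

195,360 Ft > 8,920 Ft, so the alternative minimum tax is the binding amount.

195,360 Ft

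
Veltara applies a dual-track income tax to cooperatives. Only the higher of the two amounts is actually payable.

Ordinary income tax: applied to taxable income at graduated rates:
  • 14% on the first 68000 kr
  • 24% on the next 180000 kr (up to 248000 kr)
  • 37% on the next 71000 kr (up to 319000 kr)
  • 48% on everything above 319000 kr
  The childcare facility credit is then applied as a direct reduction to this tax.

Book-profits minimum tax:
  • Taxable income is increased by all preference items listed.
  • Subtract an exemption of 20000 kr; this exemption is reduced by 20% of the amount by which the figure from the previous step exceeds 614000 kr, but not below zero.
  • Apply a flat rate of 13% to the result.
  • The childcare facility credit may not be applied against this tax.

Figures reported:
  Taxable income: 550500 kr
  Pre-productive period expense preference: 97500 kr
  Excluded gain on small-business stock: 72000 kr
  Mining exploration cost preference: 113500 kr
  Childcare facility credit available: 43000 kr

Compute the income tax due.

Book-profits minimum tax:
  Adjusted income: 550500 kr + 97500 kr + 72000 kr + 113500 kr = 833500 kr
  Exemption: 20% × (833500 kr − 614000 kr) = 43900 kr ≥ 20000 kr, so the exemption is fully phased out
  Base: 833500 kr − 0 kr = 833500 kr
  833500 kr × 13% = 108355 kr

Ordinary income tax:
  68000 kr × 14% = 9520 kr
  180000 kr × 24% = 43200 kr
  71000 kr × 37% = 26270 kr
  231500 kr × 48% = 111120 kr
  → 190110 kr
  Less childcare facility credit 43000 kr → 147110 kr

147110 kr > 108355 kr, so the ordinary income tax governs.

147110 kr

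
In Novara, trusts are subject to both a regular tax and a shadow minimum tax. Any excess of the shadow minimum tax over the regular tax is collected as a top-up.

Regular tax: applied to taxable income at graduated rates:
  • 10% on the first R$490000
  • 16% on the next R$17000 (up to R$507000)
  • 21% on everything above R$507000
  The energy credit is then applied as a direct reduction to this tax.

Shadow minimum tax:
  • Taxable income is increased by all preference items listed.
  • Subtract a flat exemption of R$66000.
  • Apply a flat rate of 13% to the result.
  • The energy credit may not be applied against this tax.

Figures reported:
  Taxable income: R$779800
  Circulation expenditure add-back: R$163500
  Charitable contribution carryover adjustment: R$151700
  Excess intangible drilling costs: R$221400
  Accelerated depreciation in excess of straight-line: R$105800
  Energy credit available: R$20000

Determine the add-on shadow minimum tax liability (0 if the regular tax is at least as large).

Shadow minimum tax:
  Adjusted income: R$779800 + R$163500 + R$151700 + R$221400 + R$105800 = R$1422200
  Less exemption R$66000 → base R$1356200
  R$1356200 × 13% = R$176306

Regular tax:
  R$490000 × 10% = R$49000
  R$17000 × 16% = R$2720
  R$272800 × 21% = R$57288
  → R$109008
  Less energy credit R$20000 → R$89008

Excess of shadow minimum tax over regular tax: R$176306 − R$89008 = R$87298.

R$87298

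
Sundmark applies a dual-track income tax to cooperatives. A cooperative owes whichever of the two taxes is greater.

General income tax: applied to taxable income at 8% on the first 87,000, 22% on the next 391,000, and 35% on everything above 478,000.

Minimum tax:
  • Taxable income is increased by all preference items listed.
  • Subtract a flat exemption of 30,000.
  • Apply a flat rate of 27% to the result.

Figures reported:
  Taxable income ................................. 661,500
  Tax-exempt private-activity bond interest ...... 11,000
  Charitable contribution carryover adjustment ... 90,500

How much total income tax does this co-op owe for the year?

Minimum tax:
  Adjusted income: 661,500 + 11,000 + 90,500 = 763,000
  Less exemption 30,000 → base 733,000
  733,000 × 27% = 197,910

General income tax:
  87,000 × 8% = 6,960
  391,000 × 22% = 86,020
  183,500 × 35% = 64,225
  → 157,205

197,910 > 157,205, so the minimum tax is the binding amount.

197,910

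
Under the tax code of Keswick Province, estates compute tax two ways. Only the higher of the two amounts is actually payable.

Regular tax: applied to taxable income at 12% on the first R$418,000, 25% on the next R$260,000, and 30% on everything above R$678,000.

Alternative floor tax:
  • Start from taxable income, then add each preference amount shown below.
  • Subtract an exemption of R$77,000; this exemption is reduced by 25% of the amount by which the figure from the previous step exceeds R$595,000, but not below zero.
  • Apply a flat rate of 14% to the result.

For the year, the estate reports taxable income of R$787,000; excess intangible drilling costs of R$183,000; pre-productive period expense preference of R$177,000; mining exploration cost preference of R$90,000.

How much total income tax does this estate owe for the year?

Alternative floor tax:
  Adjusted income: R$787,000 + R$183,000 + R$177,000 + R$90,000 = R$1,237,000
  Exemption: 25% × (R$1,237,000 − R$595,000) = R$160,500 ≥ R$77,000, so the exemption is fully phased out
  Base: R$1,237,000 − R$0 = R$1,237,000
  R$1,237,000 × 14% = R$173,180

Regular tax:
  R$418,000 × 12% = R$50,160
  R$260,000 × 25% = R$65,000
  R$109,000 × 30% = R$32,700
  → R$147,860

R$173,180 > R$147,860, so the alternative floor tax is the binding amount.

R$173,180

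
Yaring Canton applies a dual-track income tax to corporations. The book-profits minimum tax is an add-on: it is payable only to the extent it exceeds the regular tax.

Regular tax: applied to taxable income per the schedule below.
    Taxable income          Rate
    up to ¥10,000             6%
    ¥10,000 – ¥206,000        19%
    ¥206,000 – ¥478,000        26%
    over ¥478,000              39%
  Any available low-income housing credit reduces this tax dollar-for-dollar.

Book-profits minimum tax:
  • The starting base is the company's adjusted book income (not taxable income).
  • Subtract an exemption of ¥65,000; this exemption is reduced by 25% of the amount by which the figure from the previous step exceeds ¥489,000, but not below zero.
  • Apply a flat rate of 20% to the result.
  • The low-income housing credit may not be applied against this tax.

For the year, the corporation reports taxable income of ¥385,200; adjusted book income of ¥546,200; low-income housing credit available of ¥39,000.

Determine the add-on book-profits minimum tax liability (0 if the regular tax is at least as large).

Book-profits minimum tax:
  Base (adjusted book income): ¥546,200
  Exemption: ¥65,000 − 25% × (¥546,200 − ¥489,000) = ¥65,000 − ¥14,300 = ¥50,700
  Base: ¥546,200 − ¥50,700 = ¥495,500
  ¥495,500 × 20% = ¥99,100

Regular tax:
  ¥10,000 × 6% = ¥600
  ¥196,000 × 19% = ¥37,240
  ¥179,200 × 26% = ¥46,592
  → ¥84,432
  Less low-income housing credit ¥39,000 → ¥45,432

Excess of book-profits minimum tax over regular tax: ¥99,100 − ¥45,432 = ¥53,668.

¥53,668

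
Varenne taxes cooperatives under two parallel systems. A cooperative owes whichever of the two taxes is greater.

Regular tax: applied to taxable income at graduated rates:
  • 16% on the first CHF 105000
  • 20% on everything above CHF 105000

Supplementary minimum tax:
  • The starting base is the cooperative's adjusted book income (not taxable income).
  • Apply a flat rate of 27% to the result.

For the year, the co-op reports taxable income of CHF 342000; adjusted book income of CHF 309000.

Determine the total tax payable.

CHF 83430

Regular tax:
  CHF 105000 × 16% = CHF 16800
  CHF 237000 × 20% = CHF 47400
  → CHF 64200

Supplementary minimum tax:
  Base (adjusted book income): CHF 309000
  CHF 309000 × 27% = CHF 83430

CHF 83430 > CHF 64200, so the supplementary minimum tax is the binding amount.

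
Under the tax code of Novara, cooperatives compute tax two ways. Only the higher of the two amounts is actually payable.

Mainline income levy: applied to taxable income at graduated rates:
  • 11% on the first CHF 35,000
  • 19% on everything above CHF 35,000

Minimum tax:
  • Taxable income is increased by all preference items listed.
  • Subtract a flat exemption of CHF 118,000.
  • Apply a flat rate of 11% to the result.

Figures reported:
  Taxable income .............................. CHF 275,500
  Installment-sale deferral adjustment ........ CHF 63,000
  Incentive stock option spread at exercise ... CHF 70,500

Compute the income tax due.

Minimum tax:
  Adjusted income: CHF 275,500 + CHF 63,000 + CHF 70,500 = CHF 409,000
  Less exemption CHF 118,000 → base CHF 291,000
  CHF 291,000 × 11% = CHF 32,010

Mainline income levy:
  CHF 35,000 × 11% = CHF 3,850
  CHF 240,500 × 19% = CHF 45,695
  → CHF 49,545

CHF 49,545 > CHF 32,010, so the mainline income levy governs.

CHF 49,545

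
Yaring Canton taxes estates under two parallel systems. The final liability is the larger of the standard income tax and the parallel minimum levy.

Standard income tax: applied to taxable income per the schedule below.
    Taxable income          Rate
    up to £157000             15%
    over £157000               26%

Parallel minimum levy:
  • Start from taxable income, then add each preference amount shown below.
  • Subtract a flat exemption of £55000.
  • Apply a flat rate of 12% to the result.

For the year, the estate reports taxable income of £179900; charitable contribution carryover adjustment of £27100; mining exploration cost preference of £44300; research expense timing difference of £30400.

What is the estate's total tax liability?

Parallel minimum levy:
  Adjusted income: £179900 + £27100 + £44300 + £30400 = £281700
  Less exemption £55000 → base £226700
  £226700 × 12% = £27204

Standard income tax:
  £157000 × 15% = £23550
  £22900 × 26% = £5954
  → £29504

£29504 > £27204, so the standard income tax governs.

£29504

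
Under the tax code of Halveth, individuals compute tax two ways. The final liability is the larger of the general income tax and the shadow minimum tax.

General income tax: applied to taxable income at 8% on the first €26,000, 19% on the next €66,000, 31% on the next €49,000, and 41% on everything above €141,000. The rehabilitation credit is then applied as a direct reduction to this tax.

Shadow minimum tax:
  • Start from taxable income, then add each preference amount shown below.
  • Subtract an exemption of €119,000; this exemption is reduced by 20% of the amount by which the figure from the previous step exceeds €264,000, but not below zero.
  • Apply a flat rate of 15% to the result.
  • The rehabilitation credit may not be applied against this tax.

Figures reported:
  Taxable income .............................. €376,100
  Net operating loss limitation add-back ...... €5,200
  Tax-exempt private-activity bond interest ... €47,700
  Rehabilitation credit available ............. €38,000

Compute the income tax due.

€88,201

General income tax:
  €26,000 × 8% = €2,080
  €66,000 × 19% = €12,540
  €49,000 × 31% = €15,190
  €235,100 × 41% = €96,391
  → €126,201
  Less rehabilitation credit €38,000 → €88,201

Shadow minimum tax:
  Adjusted income: €376,100 + €5,200 + €47,700 = €429,000
  Exemption: €119,000 − 20% × (€429,000 − €264,000) = €119,000 − €33,000 = €86,000
  Base: €429,000 − €86,000 = €343,000
  €343,000 × 15% = €51,450

€88,201 > €51,450, so the general income tax governs.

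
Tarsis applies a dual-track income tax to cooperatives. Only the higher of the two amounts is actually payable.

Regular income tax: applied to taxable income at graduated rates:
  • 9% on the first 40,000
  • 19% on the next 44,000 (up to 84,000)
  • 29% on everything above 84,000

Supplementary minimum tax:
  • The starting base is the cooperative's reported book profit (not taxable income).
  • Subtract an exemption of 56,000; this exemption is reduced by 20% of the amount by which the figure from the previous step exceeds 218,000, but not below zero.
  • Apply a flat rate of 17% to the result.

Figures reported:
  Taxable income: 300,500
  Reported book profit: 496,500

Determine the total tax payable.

84,354

Supplementary minimum tax:
  Base (reported book profit): 496,500
  Exemption: 56,000 − 20% × (496,500 − 218,000) = 56,000 − 55,700 = 300
  Base: 496,500 − 300 = 496,200
  496,200 × 17% = 84,354

Regular income tax:
  40,000 × 9% = 3,600
  44,000 × 19% = 8,360
  216,500 × 29% = 62,785
  → 74,745

84,354 > 74,745, so the supplementary minimum tax is the binding amount.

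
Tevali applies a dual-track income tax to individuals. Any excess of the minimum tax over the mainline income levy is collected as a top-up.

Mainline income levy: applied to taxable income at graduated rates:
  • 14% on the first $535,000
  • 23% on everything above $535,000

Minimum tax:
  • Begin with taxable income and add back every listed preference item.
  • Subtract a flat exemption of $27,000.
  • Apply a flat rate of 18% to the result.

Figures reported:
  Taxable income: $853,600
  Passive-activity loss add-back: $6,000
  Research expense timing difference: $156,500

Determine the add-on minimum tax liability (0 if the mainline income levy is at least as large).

$29,860

Mainline income levy:
  $535,000 × 14% = $74,900
  $318,600 × 23% = $73,278
  → $148,178

Minimum tax:
  Adjusted income: $853,600 + $6,000 + $156,500 = $1,016,100
  Less exemption $27,000 → base $989,100
  $989,100 × 18% = $178,038

Excess of minimum tax over mainline income levy: $178,038 − $148,178 = $29,860.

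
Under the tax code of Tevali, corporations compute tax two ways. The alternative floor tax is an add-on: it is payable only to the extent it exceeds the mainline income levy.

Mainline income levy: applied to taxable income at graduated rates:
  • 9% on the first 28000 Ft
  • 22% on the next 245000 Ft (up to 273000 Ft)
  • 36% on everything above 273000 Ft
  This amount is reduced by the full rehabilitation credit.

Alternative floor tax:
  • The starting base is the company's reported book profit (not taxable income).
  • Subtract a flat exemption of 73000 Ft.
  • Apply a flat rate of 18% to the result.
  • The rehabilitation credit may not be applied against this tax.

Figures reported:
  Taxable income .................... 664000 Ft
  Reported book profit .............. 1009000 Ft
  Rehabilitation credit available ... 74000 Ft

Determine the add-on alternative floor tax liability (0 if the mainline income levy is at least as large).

45300 Ft

Alternative floor tax:
  Base (reported book profit): 1009000 Ft
  Less exemption 73000 Ft → base 936000 Ft
  936000 Ft × 18% = 168480 Ft

Mainline income levy:
  28000 Ft × 9% = 2520 Ft
  245000 Ft × 22% = 53900 Ft
  391000 Ft × 36% = 140760 Ft
  → 197180 Ft
  Less rehabilitation credit 74000 Ft → 123180 Ft

Excess of alternative floor tax over mainline income levy: 168480 Ft − 123180 Ft = 45300 Ft.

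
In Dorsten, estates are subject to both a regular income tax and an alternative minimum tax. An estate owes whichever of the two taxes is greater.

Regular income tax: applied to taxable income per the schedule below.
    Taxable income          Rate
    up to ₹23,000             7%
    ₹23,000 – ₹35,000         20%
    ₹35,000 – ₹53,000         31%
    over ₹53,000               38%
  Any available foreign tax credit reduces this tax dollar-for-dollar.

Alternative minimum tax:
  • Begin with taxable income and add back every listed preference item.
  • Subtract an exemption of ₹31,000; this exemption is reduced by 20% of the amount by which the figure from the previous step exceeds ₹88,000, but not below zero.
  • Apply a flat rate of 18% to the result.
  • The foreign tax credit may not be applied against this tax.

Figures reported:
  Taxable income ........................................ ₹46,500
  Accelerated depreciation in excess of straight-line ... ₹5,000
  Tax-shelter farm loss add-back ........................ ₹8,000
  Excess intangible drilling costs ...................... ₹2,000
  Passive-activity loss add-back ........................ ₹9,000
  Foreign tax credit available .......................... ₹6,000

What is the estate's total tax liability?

₹7,110

Alternative minimum tax:
  Adjusted income: ₹46,500 + ₹5,000 + ₹8,000 + ₹2,000 + ₹9,000 = ₹70,500
  Exemption: ₹70,500 ≤ ₹88,000, so full ₹31,000 applies
  Base: ₹70,500 − ₹31,000 = ₹39,500
  ₹39,500 × 18% = ₹7,110

Regular income tax:
  ₹23,000 × 7% = ₹1,610
  ₹12,000 × 20% = ₹2,400
  ₹11,500 × 31% = ₹3,565
  → ₹7,575
  Less foreign tax credit ₹6,000 → ₹1,575

₹7,110 > ₹1,575, so the alternative minimum tax is the binding amount.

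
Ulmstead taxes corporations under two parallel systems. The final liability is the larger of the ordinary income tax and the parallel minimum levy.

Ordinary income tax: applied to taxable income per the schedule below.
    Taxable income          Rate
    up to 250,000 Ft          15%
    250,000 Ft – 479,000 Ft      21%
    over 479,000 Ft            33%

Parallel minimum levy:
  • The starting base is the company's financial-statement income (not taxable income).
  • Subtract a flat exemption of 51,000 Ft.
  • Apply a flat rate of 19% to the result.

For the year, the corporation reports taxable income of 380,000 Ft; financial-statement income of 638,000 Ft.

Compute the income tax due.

111,530 Ft

Parallel minimum levy:
  Base (financial-statement income): 638,000 Ft
  Less exemption 51,000 Ft → base 587,000 Ft
  587,000 Ft × 19% = 111,530 Ft

Ordinary income tax:
  250,000 Ft × 15% = 37,500 Ft
  130,000 Ft × 21% = 27,300 Ft
  → 64,800 Ft

111,530 Ft > 64,800 Ft, so the parallel minimum levy is the binding amount.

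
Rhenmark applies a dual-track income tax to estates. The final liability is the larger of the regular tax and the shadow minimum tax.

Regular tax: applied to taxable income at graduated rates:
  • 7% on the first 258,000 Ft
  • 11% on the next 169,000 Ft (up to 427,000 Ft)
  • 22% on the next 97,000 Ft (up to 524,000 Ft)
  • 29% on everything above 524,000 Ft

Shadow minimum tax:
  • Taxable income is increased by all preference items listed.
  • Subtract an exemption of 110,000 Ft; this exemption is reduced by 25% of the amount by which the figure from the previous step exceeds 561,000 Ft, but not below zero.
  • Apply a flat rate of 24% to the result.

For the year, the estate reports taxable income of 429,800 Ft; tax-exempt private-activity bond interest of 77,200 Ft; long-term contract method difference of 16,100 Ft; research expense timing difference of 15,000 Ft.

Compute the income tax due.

Regular tax:
  258,000 Ft × 7% = 18,060 Ft
  169,000 Ft × 11% = 18,590 Ft
  2,800 Ft × 22% = 616 Ft
  → 37,266 Ft

Shadow minimum tax:
  Adjusted income: 429,800 Ft + 77,200 Ft + 16,100 Ft + 15,000 Ft = 538,100 Ft
  Exemption: 538,100 Ft ≤ 561,000 Ft, so full 110,000 Ft applies
  Base: 538,100 Ft − 110,000 Ft = 428,100 Ft
  428,100 Ft × 24% = 102,744 Ft

102,744 Ft > 37,266 Ft, so the shadow minimum tax is the binding amount.

102,744 Ft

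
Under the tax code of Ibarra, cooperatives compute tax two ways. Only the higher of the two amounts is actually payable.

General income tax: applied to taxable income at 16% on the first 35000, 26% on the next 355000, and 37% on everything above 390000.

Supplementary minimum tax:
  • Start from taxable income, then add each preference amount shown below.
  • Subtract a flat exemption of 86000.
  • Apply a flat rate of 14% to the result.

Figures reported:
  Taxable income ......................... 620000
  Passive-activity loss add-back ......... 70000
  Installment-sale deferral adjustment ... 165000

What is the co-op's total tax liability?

183000

General income tax:
  35000 × 16% = 5600
  355000 × 26% = 92300
  230000 × 37% = 85100
  → 183000

Supplementary minimum tax:
  Adjusted income: 620000 + 70000 + 165000 = 855000
  Less exemption 86000 → base 769000
  769000 × 14% = 107660

183000 > 107660, so the general income tax governs.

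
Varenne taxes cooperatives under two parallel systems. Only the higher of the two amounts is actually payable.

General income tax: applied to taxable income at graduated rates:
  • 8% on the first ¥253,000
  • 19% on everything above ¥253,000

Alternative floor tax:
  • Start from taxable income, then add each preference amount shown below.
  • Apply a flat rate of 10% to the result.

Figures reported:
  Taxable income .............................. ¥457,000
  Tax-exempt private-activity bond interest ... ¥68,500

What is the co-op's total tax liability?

¥59,000

Alternative floor tax:
  Adjusted income: ¥457,000 + ¥68,500 = ¥525,500
  ¥525,500 × 10% = ¥52,550

General income tax:
  ¥253,000 × 8% = ¥20,240
  ¥204,000 × 19% = ¥38,760
  → ¥59,000

¥59,000 > ¥52,550, so the general income tax governs.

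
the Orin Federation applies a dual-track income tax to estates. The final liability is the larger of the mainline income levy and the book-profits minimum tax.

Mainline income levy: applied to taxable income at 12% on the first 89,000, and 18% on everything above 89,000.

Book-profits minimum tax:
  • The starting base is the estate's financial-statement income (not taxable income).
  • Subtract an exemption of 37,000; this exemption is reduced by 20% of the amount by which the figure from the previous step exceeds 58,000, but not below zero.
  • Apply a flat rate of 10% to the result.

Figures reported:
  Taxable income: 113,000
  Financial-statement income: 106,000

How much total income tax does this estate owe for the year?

Book-profits minimum tax:
  Base (financial-statement income): 106,000
  Exemption: 37,000 − 20% × (106,000 − 58,000) = 37,000 − 9,600 = 27,400
  Base: 106,000 − 27,400 = 78,600
  78,600 × 10% = 7,860

Mainline income levy:
  89,000 × 12% = 10,680
  24,000 × 18% = 4,320
  → 15,000

15,000 > 7,860, so the mainline income levy governs.

15,000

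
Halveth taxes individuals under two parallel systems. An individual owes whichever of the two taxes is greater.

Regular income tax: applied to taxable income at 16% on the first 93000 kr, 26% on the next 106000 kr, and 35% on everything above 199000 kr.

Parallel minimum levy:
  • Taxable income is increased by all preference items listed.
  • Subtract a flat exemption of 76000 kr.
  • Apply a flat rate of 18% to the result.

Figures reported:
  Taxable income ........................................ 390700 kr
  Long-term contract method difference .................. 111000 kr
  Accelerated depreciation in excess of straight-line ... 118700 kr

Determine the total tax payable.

Parallel minimum levy:
  Adjusted income: 390700 kr + 111000 kr + 118700 kr = 620400 kr
  Less exemption 76000 kr → base 544400 kr
  544400 kr × 18% = 97992 kr

Regular income tax:
  93000 kr × 16% = 14880 kr
  106000 kr × 26% = 27560 kr
  191700 kr × 35% = 67095 kr
  → 109535 kr

109535 kr > 97992 kr, so the regular income tax governs.

109535 kr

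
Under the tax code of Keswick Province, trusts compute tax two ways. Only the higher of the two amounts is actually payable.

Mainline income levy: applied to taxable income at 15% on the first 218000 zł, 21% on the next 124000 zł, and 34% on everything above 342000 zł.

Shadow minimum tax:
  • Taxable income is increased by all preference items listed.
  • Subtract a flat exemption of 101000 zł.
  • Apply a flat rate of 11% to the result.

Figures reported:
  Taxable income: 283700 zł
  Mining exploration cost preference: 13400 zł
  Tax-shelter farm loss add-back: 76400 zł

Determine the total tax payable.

46497 zł

Mainline income levy:
  218000 zł × 15% = 32700 zł
  65700 zł × 21% = 13797 zł
  → 46497 zł

Shadow minimum tax:
  Adjusted income: 283700 zł + 13400 zł + 76400 zł = 373500 zł
  Less exemption 101000 zł → base 272500 zł
  272500 zł × 11% = 29975 zł

46497 zł > 29975 zł, so the mainline income levy governs.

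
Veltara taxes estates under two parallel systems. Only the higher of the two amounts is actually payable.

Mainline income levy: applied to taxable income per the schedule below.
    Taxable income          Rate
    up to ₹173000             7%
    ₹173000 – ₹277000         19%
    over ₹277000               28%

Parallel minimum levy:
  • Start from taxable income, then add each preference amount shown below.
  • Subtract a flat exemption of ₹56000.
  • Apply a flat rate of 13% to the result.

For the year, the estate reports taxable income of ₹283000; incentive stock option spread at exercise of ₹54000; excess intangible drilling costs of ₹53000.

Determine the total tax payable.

Mainline income levy:
  ₹173000 × 7% = ₹12110
  ₹104000 × 19% = ₹19760
  ₹6000 × 28% = ₹1680
  → ₹33550

Parallel minimum levy:
  Adjusted income: ₹283000 + ₹54000 + ₹53000 = ₹390000
  Less exemption ₹56000 → base ₹334000
  ₹334000 × 13% = ₹43420

₹43420 > ₹33550, so the parallel minimum levy is the binding amount.

₹43420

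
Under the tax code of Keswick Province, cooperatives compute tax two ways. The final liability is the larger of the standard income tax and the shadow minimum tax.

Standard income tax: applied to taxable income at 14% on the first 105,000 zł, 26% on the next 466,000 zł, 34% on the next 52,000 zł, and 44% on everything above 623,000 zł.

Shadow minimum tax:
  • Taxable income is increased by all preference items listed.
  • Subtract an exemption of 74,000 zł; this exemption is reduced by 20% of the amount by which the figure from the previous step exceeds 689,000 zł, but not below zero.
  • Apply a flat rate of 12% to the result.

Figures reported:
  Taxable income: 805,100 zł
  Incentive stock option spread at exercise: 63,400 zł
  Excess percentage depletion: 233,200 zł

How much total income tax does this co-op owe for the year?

233,664 zł

Standard income tax:
  105,000 zł × 14% = 14,700 zł
  466,000 zł × 26% = 121,160 zł
  52,000 zł × 34% = 17,680 zł
  182,100 zł × 44% = 80,124 zł
  → 233,664 zł

Shadow minimum tax:
  Adjusted income: 805,100 zł + 63,400 zł + 233,200 zł = 1,101,700 zł
  Exemption: 20% × (1,101,700 zł − 689,000 zł) = 82,540 zł ≥ 74,000 zł, so the exemption is fully phased out
  Base: 1,101,700 zł − 0 zł = 1,101,700 zł
  1,101,700 zł × 12% = 132,204 zł

233,664 zł > 132,204 zł, so the standard income tax governs.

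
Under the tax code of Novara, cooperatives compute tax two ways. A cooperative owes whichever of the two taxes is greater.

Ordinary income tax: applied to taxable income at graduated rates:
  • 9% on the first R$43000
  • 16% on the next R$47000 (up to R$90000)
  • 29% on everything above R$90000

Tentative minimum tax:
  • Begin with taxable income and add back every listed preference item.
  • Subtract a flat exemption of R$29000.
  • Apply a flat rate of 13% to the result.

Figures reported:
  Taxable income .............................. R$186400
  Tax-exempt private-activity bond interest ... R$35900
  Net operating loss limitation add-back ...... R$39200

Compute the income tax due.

Ordinary income tax:
  R$43000 × 9% = R$3870
  R$47000 × 16% = R$7520
  R$96400 × 29% = R$27956
  → R$39346

Tentative minimum tax:
  Adjusted income: R$186400 + R$35900 + R$39200 = R$261500
  Less exemption R$29000 → base R$232500
  R$232500 × 13% = R$30225

R$39346 > R$30225, so the ordinary income tax governs.

R$39346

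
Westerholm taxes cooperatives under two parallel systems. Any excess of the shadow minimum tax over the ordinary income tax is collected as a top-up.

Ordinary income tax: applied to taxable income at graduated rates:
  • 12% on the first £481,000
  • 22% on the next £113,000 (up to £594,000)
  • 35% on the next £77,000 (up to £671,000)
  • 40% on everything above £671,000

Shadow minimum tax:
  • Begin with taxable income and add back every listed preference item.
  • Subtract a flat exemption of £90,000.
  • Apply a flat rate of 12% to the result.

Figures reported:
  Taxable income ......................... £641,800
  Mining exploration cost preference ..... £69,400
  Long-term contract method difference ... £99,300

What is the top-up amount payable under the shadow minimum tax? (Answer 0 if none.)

Shadow minimum tax:
  Adjusted income: £641,800 + £69,400 + £99,300 = £810,500
  Less exemption £90,000 → base £720,500
  £720,500 × 12% = £86,460

Ordinary income tax:
  £481,000 × 12% = £57,720
  £113,000 × 22% = £24,860
  £47,800 × 35% = £16,730
  → £99,310

£86,460 ≤ £99,310, so no add-on is due.

£0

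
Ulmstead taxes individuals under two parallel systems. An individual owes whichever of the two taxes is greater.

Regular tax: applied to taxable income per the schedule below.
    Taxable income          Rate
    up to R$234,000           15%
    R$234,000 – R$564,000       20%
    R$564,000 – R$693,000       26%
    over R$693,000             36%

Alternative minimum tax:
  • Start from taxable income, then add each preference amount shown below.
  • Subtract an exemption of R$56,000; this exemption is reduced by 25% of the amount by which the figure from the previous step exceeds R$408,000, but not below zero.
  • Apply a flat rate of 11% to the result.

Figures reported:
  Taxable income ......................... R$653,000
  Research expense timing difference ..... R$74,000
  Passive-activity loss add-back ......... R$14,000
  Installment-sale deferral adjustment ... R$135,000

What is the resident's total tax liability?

R$124,240

Regular tax:
  R$234,000 × 15% = R$35,100
  R$330,000 × 20% = R$66,000
  R$89,000 × 26% = R$23,140
  → R$124,240

Alternative minimum tax:
  Adjusted income: R$653,000 + R$74,000 + R$14,000 + R$135,000 = R$876,000
  Exemption: 25% × (R$876,000 − R$408,000) = R$117,000 ≥ R$56,000, so the exemption is fully phased out
  Base: R$876,000 − R$0 = R$876,000
  R$876,000 × 11% = R$96,360

R$124,240 > R$96,360, so the regular tax governs.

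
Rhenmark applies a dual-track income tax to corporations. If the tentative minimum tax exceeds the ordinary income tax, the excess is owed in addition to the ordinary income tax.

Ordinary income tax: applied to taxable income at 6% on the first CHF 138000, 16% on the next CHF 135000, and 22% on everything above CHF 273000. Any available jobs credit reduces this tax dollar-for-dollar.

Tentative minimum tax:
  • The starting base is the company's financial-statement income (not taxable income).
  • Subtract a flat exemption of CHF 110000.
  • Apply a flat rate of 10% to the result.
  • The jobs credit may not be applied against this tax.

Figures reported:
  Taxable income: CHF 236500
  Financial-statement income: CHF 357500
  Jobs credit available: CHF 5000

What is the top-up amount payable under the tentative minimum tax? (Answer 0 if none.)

CHF 5710

Ordinary income tax:
  CHF 138000 × 6% = CHF 8280
  CHF 98500 × 16% = CHF 15760
  → CHF 24040
  Less jobs credit CHF 5000 → CHF 19040

Tentative minimum tax:
  Base (financial-statement income): CHF 357500
  Less exemption CHF 110000 → base CHF 247500
  CHF 247500 × 10% = CHF 24750

Excess of tentative minimum tax over ordinary income tax: CHF 24750 − CHF 19040 = CHF 5710.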